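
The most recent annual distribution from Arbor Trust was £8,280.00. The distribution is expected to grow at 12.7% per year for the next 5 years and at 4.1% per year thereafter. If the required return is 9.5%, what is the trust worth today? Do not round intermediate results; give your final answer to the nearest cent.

£229521.24

D_1 = 9331.56000
D_2 = 10516.66812
D_3 = 11852.28497
D_4 = 13357.52516
D_5 = 15053.93086
Terminal value at year 5: TV = D_5×(1+g_2)/(r−g_2) = 15671.14202/0.054 = 290206.33377
P_0 = D_1/(1+r)^1 + D_2/(1+r)^2 + D_3/(1+r)^3 + D_4/(1+r)^4 + D_5/(1+r)^5 + TV/(1+r)^5
    = 8521.97260 + 8771.01655 + 9027.33850 + 9291.15113 + 9562.67335 + 184347.09185 = 229521.24398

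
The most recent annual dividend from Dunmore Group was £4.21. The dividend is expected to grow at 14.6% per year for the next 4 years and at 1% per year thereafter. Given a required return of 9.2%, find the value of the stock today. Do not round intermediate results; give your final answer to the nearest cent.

D_1 = 4.82466
D_2 = 5.52906
D_3 = 6.33630
D_4 = 7.26140
Terminal value at year 4: TV = D_4×(1+g_2)/(r−g_2) = 7.33402/0.082 = 89.43924
P_0 = D_1/(1+r)^1 + D_2/(1+r)^2 + D_3/(1+r)^3 + D_4/(1+r)^4 + TV/(1+r)^4
    = 4.41819 + 4.63667 + 4.86595 + 5.10658 + 62.89810 = 81.92549

£81.93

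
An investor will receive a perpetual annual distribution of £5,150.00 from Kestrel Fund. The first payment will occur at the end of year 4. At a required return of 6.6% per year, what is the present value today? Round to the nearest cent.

Value at end of year 3: C / r = £5,150.00 / 0.066 = £78,030.3030
Discount to today: PV = £78,030.3030 / (1 + 0.066)^3 = £78,030.3030 / 1.211355 = £64,415.69

£64415.69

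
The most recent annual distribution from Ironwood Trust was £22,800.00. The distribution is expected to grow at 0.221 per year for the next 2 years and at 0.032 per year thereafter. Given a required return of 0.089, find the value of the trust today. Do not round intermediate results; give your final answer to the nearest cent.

£573163.64

D_1 = 27838.80000
D_2 = 33991.17480
Terminal value at year 2: TV = D_2×(1+g_2)/(r−g_2) = 35078.89239/0.057 = 615419.16480
P_0 = D_1/(1+r)^1 + D_2/(1+r)^2 + TV/(1+r)^2
    = 25563.63636 + 28662.25895 + 518937.74105 = 573163.63636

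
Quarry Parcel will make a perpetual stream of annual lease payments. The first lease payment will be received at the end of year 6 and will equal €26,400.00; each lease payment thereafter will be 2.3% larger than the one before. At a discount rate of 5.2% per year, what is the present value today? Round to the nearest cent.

€706524.51

Value at end of year 5: C₁ / (r − g) = €26,400.00 / (0.052 − 0.023) = €910,344.8276
Discount to today: PV = €910,344.8276 / (1 + 0.052)^5 = €910,344.8276 / 1.288483 = €706,524.51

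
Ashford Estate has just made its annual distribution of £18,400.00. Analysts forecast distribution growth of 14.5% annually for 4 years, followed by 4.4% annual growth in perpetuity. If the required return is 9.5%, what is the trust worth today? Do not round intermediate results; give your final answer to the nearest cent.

D_1 = 21068.00000
D_2 = 24122.86000
D_3 = 27620.67470
D_4 = 31625.67253
Terminal value at year 4: TV = D_4×(1+g_2)/(r−g_2) = 33017.20212/0.051 = 647396.12006
P_0 = D_1/(1+r)^1 + D_2/(1+r)^2 + D_3/(1+r)^3 + D_4/(1+r)^4 + TV/(1+r)^4
    = 19240.18265 + 20118.72980 + 21037.39326 + 21998.00483 + 450312.09881 = 532706.40935

£532706.41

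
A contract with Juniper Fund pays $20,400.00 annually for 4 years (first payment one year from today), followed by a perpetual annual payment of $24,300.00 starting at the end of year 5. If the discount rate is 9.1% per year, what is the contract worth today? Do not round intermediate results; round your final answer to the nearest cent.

$254425.74

PV of 4-year annuity: $20,400.00 × [1 − (1+0.091)^−4] / 0.091 = 65945.48000
Perpetuity value at year 4: $24,300.00 / 0.091 = 267032.96703
PV of perpetuity: 267032.96703 / (1+0.091)^4 = 188480.26292
Total PV = 65945.48000 + 188480.26292 = 254425.74292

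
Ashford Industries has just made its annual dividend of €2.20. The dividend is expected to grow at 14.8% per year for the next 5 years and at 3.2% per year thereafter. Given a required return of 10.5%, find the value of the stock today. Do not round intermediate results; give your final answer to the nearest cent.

€50.00

D_1 = 2.52560
D_2 = 2.89939
D_3 = 3.32850
D_4 = 3.82112
D_5 = 4.38664
Terminal value at year 5: TV = D_5×(1+g_2)/(r−g_2) = 4.52701/0.073 = 62.01389
P_0 = D_1/(1+r)^1 + D_2/(1+r)^2 + D_3/(1+r)^3 + D_4/(1+r)^4 + D_5/(1+r)^5 + TV/(1+r)^5
    = 2.28561 + 2.37455 + 2.46696 + 2.56296 + 2.66269 + 37.64242 = 49.99519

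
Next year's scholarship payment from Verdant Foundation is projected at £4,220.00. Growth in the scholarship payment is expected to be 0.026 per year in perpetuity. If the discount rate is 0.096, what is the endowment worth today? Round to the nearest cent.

£60285.71

Growing perpetuity: P = D₁ / (r − g) = £4,220.0000 / (0.096 − 0.026) = £60,285.71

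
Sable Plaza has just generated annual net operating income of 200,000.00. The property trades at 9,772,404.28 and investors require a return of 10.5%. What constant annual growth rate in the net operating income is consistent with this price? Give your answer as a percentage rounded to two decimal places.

P = D₀(1+g)/(r−g) ⇒ P(r−g) = D₀(1+g) ⇒ g(P+D₀) = P·r − D₀
g = (P·r − D₀)/(P + D₀) = (9,772,404.28×0.105 − 200,000.00) / (9,772,404.28 + 200,000.00) = 0.082839

8.28%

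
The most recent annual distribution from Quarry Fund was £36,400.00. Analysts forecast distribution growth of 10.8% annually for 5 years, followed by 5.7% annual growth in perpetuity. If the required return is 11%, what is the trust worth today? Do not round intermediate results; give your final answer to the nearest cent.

D_1 = 40331.20000
D_2 = 44686.96960
D_3 = 49513.16232
D_4 = 54860.58385
D_5 = 60785.52690
Terminal value at year 5: TV = D_5×(1+g_2)/(r−g_2) = 64250.30194/0.053 = 1212269.84785
P_0 = D_1/(1+r)^1 + D_2/(1+r)^2 + D_3/(1+r)^3 + D_4/(1+r)^4 + D_5/(1+r)^5 + TV/(1+r)^5
    = 36334.41441 + 36268.94700 + 36203.59755 + 36138.36584 + 36073.25167 + 719423.15117 = 900441.72764

£900441.73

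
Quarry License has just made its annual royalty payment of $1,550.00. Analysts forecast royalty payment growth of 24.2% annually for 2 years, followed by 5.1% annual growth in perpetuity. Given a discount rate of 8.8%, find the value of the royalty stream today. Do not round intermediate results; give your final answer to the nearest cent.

$61163.63

D_1 = 1925.10000
D_2 = 2390.97420
Terminal value at year 2: TV = D_2×(1+g_2)/(r−g_2) = 2512.91388/0.037 = 67916.59146
P_0 = D_1/(1+r)^1 + D_2/(1+r)^2 + TV/(1+r)^2
    = 1769.39338 + 2019.84061 + 57374.39131 = 61163.62530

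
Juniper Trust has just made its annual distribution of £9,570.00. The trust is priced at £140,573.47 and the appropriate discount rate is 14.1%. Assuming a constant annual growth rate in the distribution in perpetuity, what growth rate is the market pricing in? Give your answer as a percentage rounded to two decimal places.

6.83%

P = D₀(1+g)/(r−g) ⇒ P(r−g) = D₀(1+g) ⇒ g(P+D₀) = P·r − D₀
g = (P·r − D₀)/(P + D₀) = (£140,573.47×0.141 − £9,570.00) / (£140,573.47 + £9,570.00) = 0.068274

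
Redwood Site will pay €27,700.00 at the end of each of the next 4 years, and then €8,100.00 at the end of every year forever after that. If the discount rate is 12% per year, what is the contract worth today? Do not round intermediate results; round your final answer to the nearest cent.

€127032.05

PV of 4-year annuity: €27,700.00 × [1 − (1+0.12)^−4] / 0.12 = 84134.57690
Perpetuity value at year 4: €8,100.00 / 0.12 = 67500.00000
PV of perpetuity: 67500.00000 / (1+0.12)^4 = 42897.47029
Total PV = 84134.57690 + 42897.47029 = 127032.04719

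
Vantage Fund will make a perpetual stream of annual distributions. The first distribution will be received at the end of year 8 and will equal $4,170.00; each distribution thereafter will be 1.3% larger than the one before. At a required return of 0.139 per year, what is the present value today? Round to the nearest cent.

Value at end of year 7: C₁ / (r − g) = $4,170.00 / (0.139 − 0.013) = $33,095.2381
Discount to today: PV = $33,095.2381 / (1 + 0.139)^7 = $33,095.2381 / 2.486944 = $13,307.59

$13307.59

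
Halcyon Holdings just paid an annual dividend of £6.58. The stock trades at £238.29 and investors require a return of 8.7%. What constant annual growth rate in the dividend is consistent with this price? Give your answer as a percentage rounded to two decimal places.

5.78%

P = D₀(1+g)/(r−g) ⇒ P(r−g) = D₀(1+g) ⇒ g(P+D₀) = P·r − D₀
g = (P·r − D₀)/(P + D₀) = (£238.29×0.087 − £6.58) / (£238.29 + £6.58) = 0.057791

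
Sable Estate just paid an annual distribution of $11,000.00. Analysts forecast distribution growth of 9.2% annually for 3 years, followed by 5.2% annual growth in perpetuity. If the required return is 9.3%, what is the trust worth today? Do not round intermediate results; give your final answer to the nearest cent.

D_1 = 12012.00000
D_2 = 13117.10400
D_3 = 14323.87757
Terminal value at year 3: TV = D_3×(1+g_2)/(r−g_2) = 15068.71920/0.041 = 367529.73662
P_0 = D_1/(1+r)^1 + D_2/(1+r)^2 + D_3/(1+r)^3 + TV/(1+r)^3
    = 10989.93596 + 10979.88112 + 10969.83548 + 281469.92508 = 314409.57764

$314409.58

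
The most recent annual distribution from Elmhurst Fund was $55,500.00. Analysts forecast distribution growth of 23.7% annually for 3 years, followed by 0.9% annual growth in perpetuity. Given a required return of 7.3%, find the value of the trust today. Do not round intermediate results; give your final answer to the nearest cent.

$1563426.79

D_1 = 68653.50000
D_2 = 84924.37950
D_3 = 105051.45744
Terminal value at year 3: TV = D_3×(1+g_2)/(r−g_2) = 105996.92056/0.064 = 1656201.88373
P_0 = D_1/(1+r)^1 + D_2/(1+r)^2 + D_3/(1+r)^3 + TV/(1+r)^3
    = 63982.75862 + 73762.04326 + 85036.01818 + 1340645.97413 = 1563426.79419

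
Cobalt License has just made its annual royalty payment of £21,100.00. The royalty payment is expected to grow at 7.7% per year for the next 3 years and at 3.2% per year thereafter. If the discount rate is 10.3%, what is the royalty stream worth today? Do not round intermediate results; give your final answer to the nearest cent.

D_1 = 22724.70000
D_2 = 24474.50190
D_3 = 26359.03855
Terminal value at year 3: TV = D_3×(1+g_2)/(r−g_2) = 27202.52778/0.071 = 383134.19408
P_0 = D_1/(1+r)^1 + D_2/(1+r)^2 + D_3/(1+r)^3 + TV/(1+r)^3
    = 20602.62919 + 20116.98245 + 19642.78341 + 285512.00670 = 345874.40174

£345874.40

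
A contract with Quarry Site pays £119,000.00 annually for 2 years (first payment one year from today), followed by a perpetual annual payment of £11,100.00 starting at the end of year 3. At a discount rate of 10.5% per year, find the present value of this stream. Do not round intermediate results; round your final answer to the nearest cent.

£291729.72

PV of 2-year annuity: £119,000.00 × [1 − (1+0.105)^−2] / 0.105 = 205151.40968
Perpetuity value at year 2: £11,100.00 / 0.105 = 105714.28571
PV of perpetuity: 105714.28571 / (1+0.105)^2 = 86578.31389
Total PV = 205151.40968 + 86578.31389 = 291729.72356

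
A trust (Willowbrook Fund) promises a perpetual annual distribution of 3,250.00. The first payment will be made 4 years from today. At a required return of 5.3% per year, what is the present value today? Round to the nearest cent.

52519.72

Value at end of year 3: C / r = 3,250.00 / 0.053 = 61,320.7547
Discount to today: PV = 61,320.7547 / (1 + 0.053)^3 = 61,320.7547 / 1.167576 = 52,519.72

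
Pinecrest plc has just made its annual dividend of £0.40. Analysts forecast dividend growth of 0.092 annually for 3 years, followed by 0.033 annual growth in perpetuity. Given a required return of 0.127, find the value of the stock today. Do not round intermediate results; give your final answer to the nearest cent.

D_1 = 0.43680
D_2 = 0.47699
D_3 = 0.52087
Terminal value at year 3: TV = D_3×(1+g_2)/(r−g_2) = 0.53806/0.094 = 5.72401
P_0 = D_1/(1+r)^1 + D_2/(1+r)^2 + D_3/(1+r)^3 + TV/(1+r)^3
    = 0.38758 + 0.37554 + 0.36388 + 3.99879 = 5.12579

£5.13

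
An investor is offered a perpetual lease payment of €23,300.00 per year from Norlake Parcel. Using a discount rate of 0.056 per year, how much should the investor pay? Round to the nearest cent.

€416071.43

Level perpetuity: PV = C / r = €23,300.00 / 0.056 = €416,071.43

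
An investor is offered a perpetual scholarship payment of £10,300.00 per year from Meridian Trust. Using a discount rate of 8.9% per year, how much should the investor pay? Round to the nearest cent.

Level perpetuity: PV = C / r = £10,300.00 / 0.089 = £115,730.34

£115730.34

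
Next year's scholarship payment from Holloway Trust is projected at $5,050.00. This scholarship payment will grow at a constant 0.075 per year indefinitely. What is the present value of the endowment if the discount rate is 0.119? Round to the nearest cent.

Growing perpetuity: P = D₁ / (r − g) = $5,050.0000 / (0.119 − 0.075) = $114,772.73

$114772.73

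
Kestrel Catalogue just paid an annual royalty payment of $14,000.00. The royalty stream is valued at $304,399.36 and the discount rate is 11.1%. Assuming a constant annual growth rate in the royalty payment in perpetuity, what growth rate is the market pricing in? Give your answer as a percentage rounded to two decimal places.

6.21%

P = D₀(1+g)/(r−g) ⇒ P(r−g) = D₀(1+g) ⇒ g(P+D₀) = P·r − D₀
g = (P·r − D₀)/(P + D₀) = ($304,399.36×0.111 − $14,000.00) / ($304,399.36 + $14,000.00) = 0.062149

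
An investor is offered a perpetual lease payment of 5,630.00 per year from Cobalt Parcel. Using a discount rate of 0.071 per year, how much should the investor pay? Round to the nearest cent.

Level perpetuity: PV = C / r = 5,630.00 / 0.071 = 79,295.77

79295.77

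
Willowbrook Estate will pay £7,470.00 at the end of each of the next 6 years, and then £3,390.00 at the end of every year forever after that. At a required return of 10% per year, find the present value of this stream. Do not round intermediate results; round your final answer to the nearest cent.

PV of 6-year annuity: £7,470.00 × [1 − (1+0.1)^−6] / 0.1 = 32533.79742
Perpetuity value at year 6: £3,390.00 / 0.1 = 33900.00000
PV of perpetuity: 33900.00000 / (1+0.1)^6 = 19135.66623
Total PV = 32533.79742 + 19135.66623 = 51669.46365

£51669.46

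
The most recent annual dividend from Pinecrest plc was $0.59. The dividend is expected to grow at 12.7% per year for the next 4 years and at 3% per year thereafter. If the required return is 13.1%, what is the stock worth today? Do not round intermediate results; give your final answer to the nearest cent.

D_1 = 0.66493
D_2 = 0.74938
D_3 = 0.84455
D_4 = 0.95180
Terminal value at year 4: TV = D_4×(1+g_2)/(r−g_2) = 0.98036/0.101 = 9.70652
P_0 = D_1/(1+r)^1 + D_2/(1+r)^2 + D_3/(1+r)^3 + D_4/(1+r)^4 + TV/(1+r)^4
    = 0.58791 + 0.58583 + 0.58376 + 0.58170 + 5.93216 = 8.27137

$8.27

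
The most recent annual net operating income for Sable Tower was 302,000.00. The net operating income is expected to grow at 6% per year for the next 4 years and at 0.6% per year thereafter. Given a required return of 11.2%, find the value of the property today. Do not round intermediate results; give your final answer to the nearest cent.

3439710.87

D_1 = 320120.00000
D_2 = 339327.20000
D_3 = 359686.83200
D_4 = 381268.04192
Terminal value at year 4: TV = D_4×(1+g_2)/(r−g_2) = 383555.65017/0.106 = 3618449.52992
P_0 = D_1/(1+r)^1 + D_2/(1+r)^2 + D_3/(1+r)^3 + D_4/(1+r)^4 + TV/(1+r)^4
    = 287877.69784 + 274415.79111 + 261583.39800 + 249351.08083 + 2366482.89916 = 3439710.86694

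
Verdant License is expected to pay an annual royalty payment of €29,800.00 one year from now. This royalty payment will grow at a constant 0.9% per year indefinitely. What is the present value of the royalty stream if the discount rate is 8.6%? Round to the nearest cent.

Growing perpetuity: P = D₁ / (r − g) = €29,800.0000 / (0.086 − 0.009) = €387,012.99

€387012.99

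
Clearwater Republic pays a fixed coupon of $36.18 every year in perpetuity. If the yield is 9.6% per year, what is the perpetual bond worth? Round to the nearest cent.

$376.88

Level perpetuity: PV = C / r = $36.18 / 0.096 = $376.88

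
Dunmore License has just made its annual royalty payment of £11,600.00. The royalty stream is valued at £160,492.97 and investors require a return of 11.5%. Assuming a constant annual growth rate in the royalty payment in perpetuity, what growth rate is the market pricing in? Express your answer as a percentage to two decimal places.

3.98%

P = D₀(1+g)/(r−g) ⇒ P(r−g) = D₀(1+g) ⇒ g(P+D₀) = P·r − D₀
g = (P·r − D₀)/(P + D₀) = (£160,492.97×0.115 − £11,600.00) / (£160,492.97 + £11,600.00) = 0.039843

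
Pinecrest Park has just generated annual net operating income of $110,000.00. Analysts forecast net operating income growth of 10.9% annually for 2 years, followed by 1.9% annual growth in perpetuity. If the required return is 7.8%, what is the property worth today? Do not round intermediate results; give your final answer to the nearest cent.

$2240249.05

D_1 = 121990.00000
D_2 = 135286.91000
Terminal value at year 2: TV = D_2×(1+g_2)/(r−g_2) = 137857.36129/0.059 = 2336565.44559
P_0 = D_1/(1+r)^1 + D_2/(1+r)^2 + TV/(1+r)^2
    = 113163.26531 + 116417.49650 + 2010668.28697 = 2240249.04877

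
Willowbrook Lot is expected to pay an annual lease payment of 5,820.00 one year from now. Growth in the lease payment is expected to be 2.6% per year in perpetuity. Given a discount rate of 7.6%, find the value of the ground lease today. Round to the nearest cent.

116400.00

Growing perpetuity: P = D₁ / (r − g) = 5,820.0000 / (0.076 − 0.026) = 116,400.00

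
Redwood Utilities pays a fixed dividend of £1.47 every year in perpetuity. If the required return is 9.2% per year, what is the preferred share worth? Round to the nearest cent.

Level perpetuity: PV = C / r = £1.47 / 0.092 = £15.98

£15.98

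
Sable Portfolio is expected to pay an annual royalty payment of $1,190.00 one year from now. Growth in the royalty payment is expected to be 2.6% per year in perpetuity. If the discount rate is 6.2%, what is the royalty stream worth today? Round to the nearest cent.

Growing perpetuity: P = D₁ / (r − g) = $1,190.0000 / (0.062 − 0.026) = $33,055.56

$33055.56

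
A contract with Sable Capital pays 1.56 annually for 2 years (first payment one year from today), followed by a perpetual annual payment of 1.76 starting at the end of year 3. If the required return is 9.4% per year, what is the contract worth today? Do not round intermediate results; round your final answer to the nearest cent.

PV of 2-year annuity: 1.56 × [1 − (1+0.094)^−2] / 0.094 = 2.72940
Perpetuity value at year 2: 1.76 / 0.094 = 18.72340
PV of perpetuity: 18.72340 / (1+0.094)^2 = 15.64409
Total PV = 2.72940 + 15.64409 = 18.37348

18.37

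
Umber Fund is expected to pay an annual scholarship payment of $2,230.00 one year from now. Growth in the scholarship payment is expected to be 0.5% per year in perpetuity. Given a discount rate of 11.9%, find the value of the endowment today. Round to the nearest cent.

Growing perpetuity: P = D₁ / (r − g) = $2,230.0000 / (0.119 − 0.005) = $19,561.40

$19561.40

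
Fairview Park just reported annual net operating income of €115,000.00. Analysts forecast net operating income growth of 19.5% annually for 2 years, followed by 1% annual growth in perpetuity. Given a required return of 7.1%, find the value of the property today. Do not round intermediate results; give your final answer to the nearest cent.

D_1 = 137425.00000
D_2 = 164222.87500
Terminal value at year 2: TV = D_2×(1+g_2)/(r−g_2) = 165865.10375/0.061 = 2719100.06148
P_0 = D_1/(1+r)^1 + D_2/(1+r)^2 + TV/(1+r)^2
    = 128314.65920 + 143170.88491 + 2370534.32395 = 2642019.86806

€2642019.87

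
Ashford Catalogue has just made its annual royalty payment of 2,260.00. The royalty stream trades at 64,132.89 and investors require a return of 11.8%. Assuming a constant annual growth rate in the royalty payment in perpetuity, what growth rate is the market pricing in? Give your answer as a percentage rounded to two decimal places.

7.99%

P = D₀(1+g)/(r−g) ⇒ P(r−g) = D₀(1+g) ⇒ g(P+D₀) = P·r − D₀
g = (P·r − D₀)/(P + D₀) = (64,132.89×0.118 − 2,260.00) / (64,132.89 + 2,260.00) = 0.079944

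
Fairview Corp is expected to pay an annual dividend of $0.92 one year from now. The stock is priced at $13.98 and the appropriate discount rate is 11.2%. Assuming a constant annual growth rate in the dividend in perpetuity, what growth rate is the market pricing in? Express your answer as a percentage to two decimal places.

4.62%

P = D₁/(r−g) ⇒ g = r − D₁/P = 0.112 − $0.92/$13.98 = 0.046192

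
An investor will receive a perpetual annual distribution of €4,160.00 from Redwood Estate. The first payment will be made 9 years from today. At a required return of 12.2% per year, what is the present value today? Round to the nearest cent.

Value at end of year 8: C / r = €4,160.00 / 0.122 = €34,098.3607
Discount to today: PV = €34,098.3607 / (1 + 0.122)^8 = €34,098.3607 / 2.511556 = €13,576.59

€13576.59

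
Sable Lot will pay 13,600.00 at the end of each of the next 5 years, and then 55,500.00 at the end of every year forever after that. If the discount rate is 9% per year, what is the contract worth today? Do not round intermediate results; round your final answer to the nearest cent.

PV of 5-year annuity: 13,600.00 × [1 − (1+0.09)^−5] / 0.09 = 52899.25718
Perpetuity value at year 5: 55,500.00 / 0.09 = 616666.66667
PV of perpetuity: 616666.66667 / (1+0.09)^5 = 400791.02155
Total PV = 52899.25718 + 400791.02155 = 453690.27873

453690.28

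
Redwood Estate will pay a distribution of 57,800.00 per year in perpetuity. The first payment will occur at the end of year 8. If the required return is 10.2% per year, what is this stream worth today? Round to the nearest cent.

287115.41

Value at end of year 7: C / r = 57,800.00 / 0.102 = 566,666.6667
Discount to today: PV = 566,666.6667 / (1 + 0.102)^7 = 566,666.6667 / 1.973655 = 287,115.41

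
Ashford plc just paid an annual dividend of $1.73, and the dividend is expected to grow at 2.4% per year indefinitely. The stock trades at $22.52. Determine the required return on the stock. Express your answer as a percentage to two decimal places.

D₁ = $1.73 × 1.024 = $1.7715
P = D₁/(r − g) ⇒ r = D₁/P + g = $1.7715/$22.52 + 0.024 = 0.078664 + 0.024 = 0.102664

10.27%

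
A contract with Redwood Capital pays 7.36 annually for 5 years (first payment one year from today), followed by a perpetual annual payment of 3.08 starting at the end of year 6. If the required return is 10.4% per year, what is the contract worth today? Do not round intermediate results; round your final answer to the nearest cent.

PV of 5-year annuity: 7.36 × [1 − (1+0.104)^−5] / 0.104 = 27.61741
Perpetuity value at year 5: 3.08 / 0.104 = 29.61538
PV of perpetuity: 29.61538 / (1+0.104)^5 = 18.05810
Total PV = 27.61741 + 18.05810 = 45.67551

45.68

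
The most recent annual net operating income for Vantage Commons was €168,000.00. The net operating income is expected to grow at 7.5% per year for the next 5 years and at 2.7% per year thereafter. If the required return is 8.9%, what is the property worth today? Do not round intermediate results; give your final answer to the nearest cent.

€3416654.00

D_1 = 180600.00000
D_2 = 194145.00000
D_3 = 208705.87500
D_4 = 224358.81562
D_5 = 241185.72680
Terminal value at year 5: TV = D_5×(1+g_2)/(r−g_2) = 247697.74142/0.062 = 3995124.86162
P_0 = D_1/(1+r)^1 + D_2/(1+r)^2 + D_3/(1+r)^3 + D_4/(1+r)^4 + D_5/(1+r)^5 + TV/(1+r)^5
    = 165840.22039 + 163708.20653 + 161603.60149 + 159526.05289 + 157475.21291 + 2608500.70421 = 3416653.99843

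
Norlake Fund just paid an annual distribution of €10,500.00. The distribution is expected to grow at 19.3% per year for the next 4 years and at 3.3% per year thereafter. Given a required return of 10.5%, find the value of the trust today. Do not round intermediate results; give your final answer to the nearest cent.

D_1 = 12526.50000
D_2 = 14944.11450
D_3 = 17828.32860
D_4 = 21269.19602
Terminal value at year 4: TV = D_4×(1+g_2)/(r−g_2) = 21971.07949/0.072 = 305153.88176
P_0 = D_1/(1+r)^1 + D_2/(1+r)^2 + D_3/(1+r)^3 + D_4/(1+r)^4 + TV/(1+r)^4
    = 11336.19910 + 12238.99142 + 13213.68033 + 14265.99152 + 204677.35062 = 255732.21299

€255732.21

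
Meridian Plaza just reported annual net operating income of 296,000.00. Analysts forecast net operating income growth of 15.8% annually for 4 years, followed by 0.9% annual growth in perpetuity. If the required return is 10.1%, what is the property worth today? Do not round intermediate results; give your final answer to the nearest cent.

5318030.86

D_1 = 342768.00000
D_2 = 396925.34400
D_3 = 459639.54835
D_4 = 532262.59699
Terminal value at year 4: TV = D_4×(1+g_2)/(r−g_2) = 537052.96036/0.092 = 5837532.17788
P_0 = D_1/(1+r)^1 + D_2/(1+r)^2 + D_3/(1+r)^3 + D_4/(1+r)^4 + TV/(1+r)^4
    = 311324.25068 + 327441.85494 + 344393.88558 + 362223.54178 + 3972647.32233 = 5318030.85531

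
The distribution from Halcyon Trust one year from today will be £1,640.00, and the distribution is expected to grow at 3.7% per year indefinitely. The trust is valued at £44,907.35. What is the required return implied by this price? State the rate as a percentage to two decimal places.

7.35%

P = D₁/(r − g) ⇒ r = D₁/P + g = £1,640.0000/£44,907.35 + 0.037 = 0.036520 + 0.037 = 0.073520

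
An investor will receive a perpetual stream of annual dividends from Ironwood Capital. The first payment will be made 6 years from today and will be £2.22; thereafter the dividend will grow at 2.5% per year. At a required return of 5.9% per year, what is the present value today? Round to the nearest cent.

£49.02

Value at end of year 5: C₁ / (r − g) = £2.22 / (0.059 − 0.025) = £65.2941
Discount to today: PV = £65.2941 / (1 + 0.059)^5 = £65.2941 / 1.331925 = £49.02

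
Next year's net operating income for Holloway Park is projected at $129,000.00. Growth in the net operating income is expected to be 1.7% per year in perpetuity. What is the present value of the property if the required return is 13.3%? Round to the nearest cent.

Growing perpetuity: P = D₁ / (r − g) = $129,000.0000 / (0.133 − 0.017) = $1,112,068.97

$1112068.97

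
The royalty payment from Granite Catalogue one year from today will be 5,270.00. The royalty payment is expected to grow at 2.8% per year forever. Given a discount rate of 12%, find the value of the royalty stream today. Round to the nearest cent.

57282.61

Growing perpetuity: P = D₁ / (r − g) = 5,270.0000 / (0.12 − 0.028) = 57,282.61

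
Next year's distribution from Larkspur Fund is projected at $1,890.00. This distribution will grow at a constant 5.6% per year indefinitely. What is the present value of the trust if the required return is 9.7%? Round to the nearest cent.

Growing perpetuity: P = D₁ / (r − g) = $1,890.0000 / (0.097 − 0.056) = $46,097.56

$46097.56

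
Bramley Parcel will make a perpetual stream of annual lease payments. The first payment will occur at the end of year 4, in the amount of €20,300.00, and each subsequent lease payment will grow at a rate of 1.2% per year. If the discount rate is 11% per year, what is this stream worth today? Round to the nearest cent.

Value at end of year 3: C₁ / (r − g) = €20,300.00 / (0.11 − 0.012) = €207,142.8571
Discount to today: PV = €207,142.8571 / (1 + 0.11)^3 = €207,142.8571 / 1.367631 = €151,461.07

€151461.07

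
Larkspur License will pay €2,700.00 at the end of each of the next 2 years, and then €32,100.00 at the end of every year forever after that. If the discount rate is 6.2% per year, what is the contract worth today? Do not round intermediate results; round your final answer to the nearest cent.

PV of 2-year annuity: €2,700.00 × [1 − (1+0.062)^−2] / 0.062 = 4936.32098
Perpetuity value at year 2: €32,100.00 / 0.062 = 517741.93548
PV of perpetuity: 517741.93548 / (1+0.062)^2 = 459054.56383
Total PV = 4936.32098 + 459054.56383 = 463990.88481

€463990.88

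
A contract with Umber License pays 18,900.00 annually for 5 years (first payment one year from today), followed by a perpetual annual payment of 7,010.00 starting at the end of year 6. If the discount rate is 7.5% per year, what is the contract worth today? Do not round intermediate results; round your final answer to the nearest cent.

PV of 5-year annuity: 18,900.00 × [1 − (1+0.075)^−5] / 0.075 = 76467.22465
Perpetuity value at year 5: 7,010.00 / 0.075 = 93466.66667
PV of perpetuity: 93466.66667 / (1+0.075)^5 = 65105.01350
Total PV = 76467.22465 + 65105.01350 = 141572.23815

141572.24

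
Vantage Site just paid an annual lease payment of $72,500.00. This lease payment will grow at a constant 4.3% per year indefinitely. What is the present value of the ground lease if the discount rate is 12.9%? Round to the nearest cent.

$879273.26

D₁ = D₀ × (1 + g) = $72,500.00 × 1.043 = $75,617.5000
Growing perpetuity: P = D₁ / (r − g) = $75,617.5000 / (0.129 − 0.043) = $879,273.26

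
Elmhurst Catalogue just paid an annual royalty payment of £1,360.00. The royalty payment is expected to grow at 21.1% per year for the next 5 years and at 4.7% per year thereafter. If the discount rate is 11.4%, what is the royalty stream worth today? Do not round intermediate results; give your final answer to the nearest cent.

£41059.53

D_1 = 1646.96000
D_2 = 1994.46856
D_3 = 2415.30143
D_4 = 2924.93003
D_5 = 3542.09026
Terminal value at year 5: TV = D_5×(1+g_2)/(r−g_2) = 3708.56851/0.067 = 55351.76873
P_0 = D_1/(1+r)^1 + D_2/(1+r)^2 + D_3/(1+r)^3 + D_4/(1+r)^4 + D_5/(1+r)^5 + TV/(1+r)^5
    = 1478.42011 + 1607.15148 + 1747.09196 + 1899.21756 + 2064.58929 + 32263.05949 = 41059.52989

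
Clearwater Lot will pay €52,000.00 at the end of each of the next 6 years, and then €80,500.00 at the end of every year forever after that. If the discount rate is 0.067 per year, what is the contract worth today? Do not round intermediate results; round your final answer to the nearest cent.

€1064378.84

PV of 6-year annuity: €52,000.00 × [1 − (1+0.067)^−6] / 0.067 = 250172.35194
Perpetuity value at year 6: €80,500.00 / 0.067 = 1201492.53731
PV of perpetuity: 1201492.53731 / (1+0.067)^6 = 814206.49248
Total PV = 250172.35194 + 814206.49248 = 1064378.84442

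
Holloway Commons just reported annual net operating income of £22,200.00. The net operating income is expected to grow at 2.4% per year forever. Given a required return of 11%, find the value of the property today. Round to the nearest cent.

£264334.88

D₁ = D₀ × (1 + g) = £22,200.00 × 1.024 = £22,732.8000
Growing perpetuity: P = D₁ / (r − g) = £22,732.8000 / (0.11 − 0.024) = £264,334.88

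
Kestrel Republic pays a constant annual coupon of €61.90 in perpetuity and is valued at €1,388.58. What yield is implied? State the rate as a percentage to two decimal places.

P = C/r ⇒ r = C/P = €61.90/€1,388.58 = 0.044578

4.46%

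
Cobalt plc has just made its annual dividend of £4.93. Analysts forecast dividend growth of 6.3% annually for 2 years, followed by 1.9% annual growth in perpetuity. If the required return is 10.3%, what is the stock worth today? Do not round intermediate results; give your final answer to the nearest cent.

£64.88

D_1 = 5.24059
D_2 = 5.57075
Terminal value at year 2: TV = D_2×(1+g_2)/(r−g_2) = 5.67659/0.084 = 67.57847
P_0 = D_1/(1+r)^1 + D_2/(1+r)^2 + TV/(1+r)^2
    = 4.75121 + 4.57891 + 55.54658 = 64.87671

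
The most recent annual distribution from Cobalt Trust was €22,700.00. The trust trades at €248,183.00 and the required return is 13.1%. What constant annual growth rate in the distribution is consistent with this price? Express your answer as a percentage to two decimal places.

P = D₀(1+g)/(r−g) ⇒ P(r−g) = D₀(1+g) ⇒ g(P+D₀) = P·r − D₀
g = (P·r − D₀)/(P + D₀) = (€248,183.00×0.131 − €22,700.00) / (€248,183.00 + €22,700.00) = 0.036222

3.62%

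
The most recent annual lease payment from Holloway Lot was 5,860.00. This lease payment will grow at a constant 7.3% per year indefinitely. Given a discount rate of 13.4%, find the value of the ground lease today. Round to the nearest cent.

103078.36

D₁ = D₀ × (1 + g) = 5,860.00 × 1.073 = 6,287.7800
Growing perpetuity: P = D₁ / (r − g) = 6,287.7800 / (0.134 − 0.073) = 103,078.36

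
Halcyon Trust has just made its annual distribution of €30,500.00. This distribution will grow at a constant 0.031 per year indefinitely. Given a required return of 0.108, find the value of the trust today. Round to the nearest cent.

€408383.12

D₁ = D₀ × (1 + g) = €30,500.00 × 1.031 = €31,445.5000
Growing perpetuity: P = D₁ / (r − g) = €31,445.5000 / (0.108 − 0.031) = €408,383.12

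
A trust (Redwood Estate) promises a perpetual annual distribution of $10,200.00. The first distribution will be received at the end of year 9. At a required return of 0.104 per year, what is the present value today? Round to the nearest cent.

$44444.11

Value at end of year 8: C / r = $10,200.00 / 0.104 = $98,076.9231
Discount to today: PV = $98,076.9231 / (1 + 0.104)^8 = $98,076.9231 / 2.206747 = $44,444.11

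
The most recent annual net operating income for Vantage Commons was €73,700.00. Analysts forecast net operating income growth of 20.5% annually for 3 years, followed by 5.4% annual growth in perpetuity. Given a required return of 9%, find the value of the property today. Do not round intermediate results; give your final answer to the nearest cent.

D_1 = 88808.50000
D_2 = 107014.24250
D_3 = 128952.16221
Terminal value at year 3: TV = D_3×(1+g_2)/(r−g_2) = 135915.57897/0.036 = 3775432.74922
P_0 = D_1/(1+r)^1 + D_2/(1+r)^2 + D_3/(1+r)^3 + TV/(1+r)^3
    = 81475.68807 + 90071.74691 + 99574.72938 + 2915326.79903 = 3186448.96339

€3186448.96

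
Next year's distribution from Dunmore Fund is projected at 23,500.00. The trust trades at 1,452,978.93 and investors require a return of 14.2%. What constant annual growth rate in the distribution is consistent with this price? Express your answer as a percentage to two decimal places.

12.58%

P = D₁/(r−g) ⇒ g = r − D₁/P = 0.142 − 23,500.00/1,452,978.93 = 0.125826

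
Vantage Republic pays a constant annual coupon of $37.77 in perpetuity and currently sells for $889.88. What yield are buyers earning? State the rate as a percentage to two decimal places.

P = C/r ⇒ r = C/P = $37.77/$889.88 = 0.042444

4.24%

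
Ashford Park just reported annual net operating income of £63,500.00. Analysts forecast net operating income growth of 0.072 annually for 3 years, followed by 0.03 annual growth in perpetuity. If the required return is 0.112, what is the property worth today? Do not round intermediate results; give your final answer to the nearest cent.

D_1 = 68072.00000
D_2 = 72973.18400
D_3 = 78227.25325
Terminal value at year 3: TV = D_3×(1+g_2)/(r−g_2) = 80574.07085/0.082 = 982610.62007
P_0 = D_1/(1+r)^1 + D_2/(1+r)^2 + D_3/(1+r)^3 + TV/(1+r)^3
    = 61215.82734 + 59013.81916 + 56891.01991 + 714606.71351 = 891727.37991

£891727.38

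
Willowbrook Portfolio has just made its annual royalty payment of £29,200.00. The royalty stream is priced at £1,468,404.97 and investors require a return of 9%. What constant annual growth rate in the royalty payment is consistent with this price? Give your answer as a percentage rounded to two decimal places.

P = D₀(1+g)/(r−g) ⇒ P(r−g) = D₀(1+g) ⇒ g(P+D₀) = P·r − D₀
g = (P·r − D₀)/(P + D₀) = (£1,468,404.97×0.09 − £29,200.00) / (£1,468,404.97 + £29,200.00) = 0.068747

6.87%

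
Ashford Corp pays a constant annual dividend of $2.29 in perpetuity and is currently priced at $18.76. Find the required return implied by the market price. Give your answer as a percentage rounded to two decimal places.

P = C/r ⇒ r = C/P = $2.29/$18.76 = 0.122068

12.21%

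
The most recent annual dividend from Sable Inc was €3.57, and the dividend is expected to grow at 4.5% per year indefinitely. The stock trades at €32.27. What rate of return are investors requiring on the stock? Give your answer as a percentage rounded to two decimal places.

D₁ = €3.57 × 1.045 = €3.7307
P = D₁/(r − g) ⇒ r = D₁/P + g = €3.7307/€32.27 + 0.045 = 0.115607 + 0.045 = 0.160607

16.06%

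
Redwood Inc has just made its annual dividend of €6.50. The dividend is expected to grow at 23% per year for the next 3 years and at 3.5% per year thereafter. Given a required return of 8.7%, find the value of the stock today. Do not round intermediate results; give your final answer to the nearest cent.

€212.54

D_1 = 7.99500
D_2 = 9.83385
D_3 = 12.09564
Terminal value at year 3: TV = D_3×(1+g_2)/(r−g_2) = 12.51898/0.052 = 240.74967
P_0 = D_1/(1+r)^1 + D_2/(1+r)^2 + D_3/(1+r)^3 + TV/(1+r)^3
    = 7.35511 + 8.32270 + 9.41760 + 187.44638 = 212.54179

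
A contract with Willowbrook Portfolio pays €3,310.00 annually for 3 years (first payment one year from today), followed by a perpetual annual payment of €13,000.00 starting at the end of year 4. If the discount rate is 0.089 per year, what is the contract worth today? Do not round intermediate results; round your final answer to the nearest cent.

€121495.39

PV of 3-year annuity: €3,310.00 × [1 − (1+0.089)^−3] / 0.089 = 8393.54035
Perpetuity value at year 3: €13,000.00 / 0.089 = 146067.41573
PV of perpetuity: 146067.41573 / (1+0.089)^3 = 113101.84940
Total PV = 8393.54035 + 113101.84940 = 121495.38975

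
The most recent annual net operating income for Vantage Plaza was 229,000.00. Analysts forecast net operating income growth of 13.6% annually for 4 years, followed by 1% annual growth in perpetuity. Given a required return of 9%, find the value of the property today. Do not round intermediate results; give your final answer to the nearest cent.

4427748.43

D_1 = 260144.00000
D_2 = 295523.58400
D_3 = 335714.79142
D_4 = 381372.00306
Terminal value at year 4: TV = D_4×(1+g_2)/(r−g_2) = 385185.72309/0.08 = 4814821.53860
P_0 = D_1/(1+r)^1 + D_2/(1+r)^2 + D_3/(1+r)^3 + D_4/(1+r)^4 + TV/(1+r)^4
    = 238664.22018 + 248736.28819 + 259233.41595 + 270173.54176 + 3410940.96473 = 4427748.43081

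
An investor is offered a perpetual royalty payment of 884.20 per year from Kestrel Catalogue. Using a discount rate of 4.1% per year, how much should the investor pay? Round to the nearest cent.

Level perpetuity: PV = C / r = 884.20 / 0.041 = 21,565.85

21565.85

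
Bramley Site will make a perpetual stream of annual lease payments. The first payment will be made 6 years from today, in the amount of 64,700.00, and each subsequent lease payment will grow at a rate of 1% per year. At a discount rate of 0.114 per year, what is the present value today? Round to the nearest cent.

Value at end of year 5: C₁ / (r − g) = 64,700.00 / (0.114 − 0.01) = 622,115.3846
Discount to today: PV = 622,115.3846 / (1 + 0.114)^5 = 622,115.3846 / 1.715639 = 362,614.35

362614.35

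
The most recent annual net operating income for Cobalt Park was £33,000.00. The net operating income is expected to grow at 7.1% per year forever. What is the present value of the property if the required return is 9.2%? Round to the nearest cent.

£1683000.00

D₁ = D₀ × (1 + g) = £33,000.00 × 1.071 = £35,343.0000
Growing perpetuity: P = D₁ / (r − g) = £35,343.0000 / (0.092 − 0.071) = £1,683,000.00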